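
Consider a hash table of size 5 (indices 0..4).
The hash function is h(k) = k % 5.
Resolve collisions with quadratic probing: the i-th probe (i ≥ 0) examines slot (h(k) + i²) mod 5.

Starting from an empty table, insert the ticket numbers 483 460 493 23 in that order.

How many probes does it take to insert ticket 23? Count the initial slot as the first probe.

3

Insert 483: h=3, slot 3 empty => index 3.
Insert 460: h=0, slot 0 empty => index 0.
Insert 493: h=3, slot 3 occupied => index 4.
Insert 23: h=3, slots 3,4 occupied => index 2.
Table: [460, ., 23, 483, 493]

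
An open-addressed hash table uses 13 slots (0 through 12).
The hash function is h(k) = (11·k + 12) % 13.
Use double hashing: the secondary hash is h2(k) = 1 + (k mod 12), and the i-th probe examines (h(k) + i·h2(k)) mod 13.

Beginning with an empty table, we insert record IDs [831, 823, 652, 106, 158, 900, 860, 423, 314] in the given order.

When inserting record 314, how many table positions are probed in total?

831 hashes to 1; slot 1 is free → place at 1.
823 hashes to 4; slot 4 is free → place at 4.
652 hashes to 8; slot 8 is free → place at 8.
106 hashes to 8, h2=11; 8 taken → place at 6.
158 hashes to 8, h2=3; 8 taken → place at 11.
900 hashes to 6, h2=1; 6 taken → place at 7.
860 hashes to 8, h2=9; 8,4 taken → place at 0.
423 hashes to 11, h2=4; 11 taken → place at 2.
314 hashes to 8, h2=3; 8,11,1,4,7 taken → place at 10.
Table: [860, 831, 423, _, 823, _, 106, 900, 652, _, 314, 158, _]

6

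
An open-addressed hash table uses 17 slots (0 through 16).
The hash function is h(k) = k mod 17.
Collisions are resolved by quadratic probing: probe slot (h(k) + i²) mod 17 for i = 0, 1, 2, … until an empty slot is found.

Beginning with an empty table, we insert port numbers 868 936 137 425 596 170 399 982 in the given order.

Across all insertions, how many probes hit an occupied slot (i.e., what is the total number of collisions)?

8

868 hashes to 1; slot 1 is free -> place at 1.
936 hashes to 1; 1 taken -> place at 2.
137 hashes to 1; 1,2 taken -> place at 5.
425 hashes to 0; slot 0 is free -> place at 0.
596 hashes to 1; 1,2,5 taken -> place at 10.
170 hashes to 0; 0,1 taken -> place at 4.
399 hashes to 8; slot 8 is free -> place at 8.
982 hashes to 13; slot 13 is free -> place at 13.
Table: [425, 868, 936, -, 170, 137, -, -, 399, -, 596, -, -, 982, -, -, -]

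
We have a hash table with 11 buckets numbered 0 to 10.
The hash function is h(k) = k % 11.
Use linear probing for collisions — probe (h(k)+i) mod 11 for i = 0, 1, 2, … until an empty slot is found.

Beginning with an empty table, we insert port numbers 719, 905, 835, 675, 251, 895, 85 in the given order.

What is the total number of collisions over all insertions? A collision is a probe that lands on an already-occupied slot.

3

719 hashes to 4; slot 4 is free -> place at 4.
905 hashes to 3; slot 3 is free -> place at 3.
835 hashes to 10; slot 10 is free -> place at 10.
675 hashes to 4; 4 taken -> place at 5.
251 hashes to 9; slot 9 is free -> place at 9.
895 hashes to 4; 4,5 taken -> place at 6.
85 hashes to 8; slot 8 is free -> place at 8.
Table: [_, _, _, 905, 719, 675, 895, _, 85, 251, 835]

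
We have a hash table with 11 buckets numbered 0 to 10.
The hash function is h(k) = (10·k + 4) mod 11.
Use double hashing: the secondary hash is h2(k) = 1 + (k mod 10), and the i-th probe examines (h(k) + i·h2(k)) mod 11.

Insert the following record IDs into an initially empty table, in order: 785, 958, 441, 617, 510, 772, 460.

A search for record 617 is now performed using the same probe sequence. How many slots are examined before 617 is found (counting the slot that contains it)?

785 hashes to 0; slot 0 is free → place at 0.
958 hashes to 3; slot 3 is free → place at 3.
441 hashes to 3, h2=2; 3 taken → place at 5.
617 hashes to 3, h2=8; 3,0 taken → place at 8.
510 hashes to 0, h2=1; 0 taken → place at 1.
772 hashes to 2; slot 2 is free → place at 2.
460 hashes to 6; slot 6 is free → place at 6.
Table: [785, 510, 772, 958, _, 441, 460, _, 617, _, _]
Lookup 617: h=3, h2=8, probe 3,0,8 → found at 8.

3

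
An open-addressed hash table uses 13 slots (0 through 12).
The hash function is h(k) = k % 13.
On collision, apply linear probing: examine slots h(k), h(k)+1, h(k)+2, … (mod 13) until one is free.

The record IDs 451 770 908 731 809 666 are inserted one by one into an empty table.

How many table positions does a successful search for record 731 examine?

451: h=9 => slot 9
770: h=3 => slot 3
908: h=11 => slot 11
731: h=3, probe 3,4 => slot 4
809: h=3, probe 3,4,5 => slot 5
666: h=3, probe 3,4,5,6 => slot 6
Table: [_, _, _, 770, 731, 809, 666, _, _, 451, _, 908, _]
Lookup 731: h=3, probe 3,4 → found at 4.

2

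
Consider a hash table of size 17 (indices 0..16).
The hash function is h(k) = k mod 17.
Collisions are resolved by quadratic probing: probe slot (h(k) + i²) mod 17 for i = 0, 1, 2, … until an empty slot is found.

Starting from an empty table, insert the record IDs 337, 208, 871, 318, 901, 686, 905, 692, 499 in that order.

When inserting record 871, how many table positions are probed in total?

2

337: h=14 -> slot 14
208: h=4 -> slot 4
871: h=4, probe 4,5 -> slot 5
318: h=12 -> slot 12
901: h=0 -> slot 0
686: h=6 -> slot 6
905: h=4, probe 4,5,8 -> slot 8
692: h=12, probe 12,13 -> slot 13
499: h=6, probe 6,7 -> slot 7
Table: [901, ., ., ., 208, 871, 686, 499, 905, ., ., ., 318, 692, 337, ., .]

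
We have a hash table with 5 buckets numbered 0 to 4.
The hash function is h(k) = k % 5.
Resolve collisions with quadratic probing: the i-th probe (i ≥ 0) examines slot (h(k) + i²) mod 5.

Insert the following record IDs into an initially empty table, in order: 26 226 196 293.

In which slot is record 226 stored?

2

26 hashes to 1; slot 1 is free -> place at 1.
226 hashes to 1; 1 taken -> place at 2.
196 hashes to 1; 1,2 taken -> place at 0.
293 hashes to 3; slot 3 is free -> place at 3.
Table: [196, 26, 226, 293, —]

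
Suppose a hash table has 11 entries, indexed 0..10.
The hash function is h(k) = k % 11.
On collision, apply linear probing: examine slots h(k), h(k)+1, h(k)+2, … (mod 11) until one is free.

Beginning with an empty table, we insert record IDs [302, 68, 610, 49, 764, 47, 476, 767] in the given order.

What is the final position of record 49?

7

302 hashes to 5; slot 5 is free => place at 5.
68 hashes to 2; slot 2 is free => place at 2.
610 hashes to 5; 5 taken => place at 6.
49 hashes to 5; 5,6 taken => place at 7.
764 hashes to 5; 5,6,7 taken => place at 8.
47 hashes to 3; slot 3 is free => place at 3.
476 hashes to 3; 3 taken => place at 4.
767 hashes to 8; 8 taken => place at 9.
Table: [_, _, 68, 47, 476, 302, 610, 49, 764, 767, _]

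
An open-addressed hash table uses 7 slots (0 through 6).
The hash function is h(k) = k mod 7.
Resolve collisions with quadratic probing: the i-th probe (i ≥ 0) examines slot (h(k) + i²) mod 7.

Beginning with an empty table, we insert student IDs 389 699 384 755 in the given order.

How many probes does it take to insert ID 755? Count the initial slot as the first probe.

3

Insert 389: h=4, slot 4 empty => index 4.
Insert 699: h=6, slot 6 empty => index 6.
Insert 384: h=6, slot 6 occupied => index 0.
Insert 755: h=6, slots 6,0 occupied => index 3.
Table: [384, _, _, 755, 389, _, 699]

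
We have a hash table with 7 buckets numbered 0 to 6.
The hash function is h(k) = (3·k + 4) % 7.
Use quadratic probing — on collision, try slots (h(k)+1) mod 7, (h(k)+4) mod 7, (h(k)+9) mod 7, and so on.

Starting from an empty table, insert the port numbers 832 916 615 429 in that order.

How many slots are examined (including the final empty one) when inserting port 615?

3

832: h=1 => slot 1
916: h=1, probe 1,2 => slot 2
615: h=1, probe 1,2,5 => slot 5
429: h=3 => slot 3
Table: [., 832, 916, 429, ., 615, .]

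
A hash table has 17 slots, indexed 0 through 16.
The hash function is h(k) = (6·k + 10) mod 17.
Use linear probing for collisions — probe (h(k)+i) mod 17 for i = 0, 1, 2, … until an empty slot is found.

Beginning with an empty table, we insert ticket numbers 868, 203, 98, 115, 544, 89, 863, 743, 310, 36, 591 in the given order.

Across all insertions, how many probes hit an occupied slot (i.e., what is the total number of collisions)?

13

868: h=16 => slot 16
203: h=4 => slot 4
98: h=3 => slot 3
115: h=3, probe 3,4,5 => slot 5
544: h=10 => slot 10
89: h=0 => slot 0
863: h=3, probe 3,4,5,6 => slot 6
743: h=14 => slot 14
310: h=0, probe 0,1 => slot 1
36: h=5, probe 5,6,7 => slot 7
591: h=3, probe 3,4,5,6,7,8 => slot 8
Table: [89, 310, ., 98, 203, 115, 863, 36, 591, ., 544, ., ., ., 743, ., 868]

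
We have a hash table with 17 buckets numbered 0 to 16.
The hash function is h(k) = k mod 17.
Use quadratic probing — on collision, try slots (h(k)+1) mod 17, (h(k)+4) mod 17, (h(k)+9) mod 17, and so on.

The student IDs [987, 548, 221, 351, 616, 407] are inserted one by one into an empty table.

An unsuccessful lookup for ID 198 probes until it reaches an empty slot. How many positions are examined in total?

987: h=1 → slot 1
548: h=4 → slot 4
221: h=0 → slot 0
351: h=11 → slot 11
616: h=4, probe 4,5 → slot 5
407: h=16 → slot 16
Table: [221, 987, —, —, 548, 616, —, —, —, —, —, 351, —, —, —, —, 407]
Lookup 198: h=11, probe 11,12 → slot 12 empty, not found.

2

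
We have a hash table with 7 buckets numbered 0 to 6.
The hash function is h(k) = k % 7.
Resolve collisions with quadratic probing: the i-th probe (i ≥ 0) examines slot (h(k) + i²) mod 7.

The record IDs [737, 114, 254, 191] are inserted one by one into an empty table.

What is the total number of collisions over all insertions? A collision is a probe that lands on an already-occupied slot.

737: h=2 → slot 2
114: h=2, probe 2,3 → slot 3
254: h=2, probe 2,3,6 → slot 6
191: h=2, probe 2,3,6,4 → slot 4
Table: [_, _, 737, 114, 191, _, 254]

6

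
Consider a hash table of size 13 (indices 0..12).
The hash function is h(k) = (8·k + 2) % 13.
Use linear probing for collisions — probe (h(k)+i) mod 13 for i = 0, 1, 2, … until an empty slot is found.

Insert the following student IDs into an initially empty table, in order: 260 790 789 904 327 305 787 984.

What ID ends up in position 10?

984

260: h=2 → slot 2
790: h=4 → slot 4
789: h=9 → slot 9
904: h=6 → slot 6
327: h=5 → slot 5
305: h=11 → slot 11
787: h=6, probe 6,7 → slot 7
984: h=9, probe 9,10 → slot 10
Table: [-, -, 260, -, 790, 327, 904, 787, -, 789, 984, 305, -]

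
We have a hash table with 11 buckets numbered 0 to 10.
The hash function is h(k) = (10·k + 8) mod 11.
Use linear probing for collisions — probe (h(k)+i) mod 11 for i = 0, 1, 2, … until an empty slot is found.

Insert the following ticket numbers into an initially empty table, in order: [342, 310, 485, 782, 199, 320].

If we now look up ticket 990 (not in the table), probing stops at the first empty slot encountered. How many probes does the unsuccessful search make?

5

342: h=7 → slot 7
310: h=6 → slot 6
485: h=7, probe 7,8 → slot 8
782: h=7, probe 7,8,9 → slot 9
199: h=7, probe 7,8,9,10 → slot 10
320: h=7, probe 7,8,9,10,0 → slot 0
Table: [320, -, -, -, -, -, 310, 342, 485, 782, 199]
Lookup 990: h=8, probe 8,9,10,0,1 → slot 1 empty, not found.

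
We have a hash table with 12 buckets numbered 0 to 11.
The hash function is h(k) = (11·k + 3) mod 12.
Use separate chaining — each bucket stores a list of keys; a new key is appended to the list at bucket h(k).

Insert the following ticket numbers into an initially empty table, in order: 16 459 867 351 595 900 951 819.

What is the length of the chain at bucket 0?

Insert 16: h=11, bucket 11 empty -> new chain.
Insert 459: h=0, bucket 0 empty -> new chain.
Insert 867: h=0, bucket 0 nonempty -> append to chain.
Insert 351: h=0, bucket 0 nonempty -> append to chain.
Insert 595: h=8, bucket 8 empty -> new chain.
Insert 900: h=3, bucket 3 empty -> new chain.
Insert 951: h=0, bucket 0 nonempty -> append to chain.
Insert 819: h=0, bucket 0 nonempty -> append to chain.
Final buckets:
0: 459 -> 867 -> 351 -> 951 -> 819
1: ∅
2: ∅
3: 900
4: ∅
5: ∅
6: ∅
7: ∅
8: 595
9: ∅
10: ∅
11: 16

5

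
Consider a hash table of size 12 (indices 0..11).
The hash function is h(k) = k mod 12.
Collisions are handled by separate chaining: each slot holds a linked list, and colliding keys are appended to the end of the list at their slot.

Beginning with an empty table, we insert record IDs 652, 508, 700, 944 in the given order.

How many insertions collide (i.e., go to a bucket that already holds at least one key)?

2

652 -> bucket 4
508 -> bucket 4 (collision)
700 -> bucket 4 (collision)
944 -> bucket 8
Final buckets:
0: .
1: .
2: .
3: .
4: 652 -> 508 -> 700
5: .
6: .
7: .
8: 944
9: .
10: .
11: .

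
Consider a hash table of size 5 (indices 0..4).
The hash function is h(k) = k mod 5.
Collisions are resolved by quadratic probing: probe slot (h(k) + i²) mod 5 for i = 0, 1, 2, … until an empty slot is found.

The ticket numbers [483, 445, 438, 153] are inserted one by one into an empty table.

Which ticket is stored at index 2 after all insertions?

153

Insert 483: h=3, slot 3 empty -> index 3.
Insert 445: h=0, slot 0 empty -> index 0.
Insert 438: h=3, slot 3 occupied -> index 4.
Insert 153: h=3, slots 3,4 occupied -> index 2.
Table: [445, _, 153, 483, 438]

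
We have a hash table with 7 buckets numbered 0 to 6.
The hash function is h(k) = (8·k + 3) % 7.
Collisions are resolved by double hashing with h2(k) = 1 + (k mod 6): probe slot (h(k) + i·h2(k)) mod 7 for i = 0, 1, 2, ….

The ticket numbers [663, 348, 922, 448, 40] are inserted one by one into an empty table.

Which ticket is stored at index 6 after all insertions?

663 hashes to 1; slot 1 is free => place at 1.
348 hashes to 1, h2=1; 1 taken => place at 2.
922 hashes to 1, h2=5; 1 taken => place at 6.
448 hashes to 3; slot 3 is free => place at 3.
40 hashes to 1, h2=5; 1,6 taken => place at 4.
Table: [∅, 663, 348, 448, 40, ∅, 922]

922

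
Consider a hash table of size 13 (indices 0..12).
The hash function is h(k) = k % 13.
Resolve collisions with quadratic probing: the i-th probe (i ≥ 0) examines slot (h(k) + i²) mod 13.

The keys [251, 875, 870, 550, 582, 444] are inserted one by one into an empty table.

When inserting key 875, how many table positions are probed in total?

Insert 251: h=4, slot 4 empty -> index 4.
Insert 875: h=4, slot 4 occupied -> index 5.
Insert 870: h=12, slot 12 empty -> index 12.
Insert 550: h=4, slots 4,5 occupied -> index 8.
Insert 582: h=10, slot 10 empty -> index 10.
Insert 444: h=2, slot 2 empty -> index 2.
Table: [_, _, 444, _, 251, 875, _, _, 550, _, 582, _, 870]

2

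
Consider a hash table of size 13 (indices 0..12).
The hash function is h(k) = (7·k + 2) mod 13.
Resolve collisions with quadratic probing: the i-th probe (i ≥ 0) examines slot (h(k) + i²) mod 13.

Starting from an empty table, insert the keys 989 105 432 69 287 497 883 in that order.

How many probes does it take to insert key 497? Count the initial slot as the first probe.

989 hashes to 9; slot 9 is free -> place at 9.
105 hashes to 9; 9 taken -> place at 10.
432 hashes to 10; 10 taken -> place at 11.
69 hashes to 4; slot 4 is free -> place at 4.
287 hashes to 9; 9,10 taken -> place at 0.
497 hashes to 10; 10,11 taken -> place at 1.
883 hashes to 8; slot 8 is free -> place at 8.
Table: [287, 497, -, -, 69, -, -, -, 883, 989, 105, 432, -]

3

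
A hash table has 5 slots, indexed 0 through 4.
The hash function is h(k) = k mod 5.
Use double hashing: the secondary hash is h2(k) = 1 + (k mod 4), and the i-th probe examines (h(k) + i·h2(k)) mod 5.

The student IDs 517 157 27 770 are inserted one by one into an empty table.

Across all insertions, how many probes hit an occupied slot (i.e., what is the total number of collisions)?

517 hashes to 2; slot 2 is free → place at 2.
157 hashes to 2, h2=2; 2 taken → place at 4.
27 hashes to 2, h2=4; 2 taken → place at 1.
770 hashes to 0; slot 0 is free → place at 0.
Table: [770, 27, 517, ., 157]

2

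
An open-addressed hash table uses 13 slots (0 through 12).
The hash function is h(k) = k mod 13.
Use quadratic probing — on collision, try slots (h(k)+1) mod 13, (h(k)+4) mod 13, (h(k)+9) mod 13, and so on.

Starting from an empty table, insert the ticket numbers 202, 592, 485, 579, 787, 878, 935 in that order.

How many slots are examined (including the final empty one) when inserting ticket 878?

5

202: h=7 => slot 7
592: h=7, probe 7,8 => slot 8
485: h=4 => slot 4
579: h=7, probe 7,8,11 => slot 11
787: h=7, probe 7,8,11,3 => slot 3
878: h=7, probe 7,8,11,3,10 => slot 10
935: h=12 => slot 12
Table: [-, -, -, 787, 485, -, -, 202, 592, -, 878, 579, 935]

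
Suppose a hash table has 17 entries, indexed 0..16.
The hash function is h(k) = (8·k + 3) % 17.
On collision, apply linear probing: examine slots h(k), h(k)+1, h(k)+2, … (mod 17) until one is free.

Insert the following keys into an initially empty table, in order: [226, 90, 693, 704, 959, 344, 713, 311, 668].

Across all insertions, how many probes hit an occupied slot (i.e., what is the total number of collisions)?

13

226: h=9 -> slot 9
90: h=9, probe 9,10 -> slot 10
693: h=5 -> slot 5
704: h=8 -> slot 8
959: h=8, probe 8,9,10,11 -> slot 11
344: h=1 -> slot 1
713: h=12 -> slot 12
311: h=9, probe 9,10,11,12,13 -> slot 13
668: h=9, probe 9,10,11,12,13,14 -> slot 14
Table: [_, 344, _, _, _, 693, _, _, 704, 226, 90, 959, 713, 311, 668, _, _]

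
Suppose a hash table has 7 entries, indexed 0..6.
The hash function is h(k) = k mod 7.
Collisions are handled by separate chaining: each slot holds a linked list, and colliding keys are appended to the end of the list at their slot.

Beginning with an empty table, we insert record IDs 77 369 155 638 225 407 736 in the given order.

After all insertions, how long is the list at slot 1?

77 -> bucket 0
369 -> bucket 5
155 -> bucket 1
638 -> bucket 1 (collision)
225 -> bucket 1 (collision)
407 -> bucket 1 (collision)
736 -> bucket 1 (collision)
Final buckets:
0: 77
1: 155 -> 638 -> 225 -> 407 -> 736
2: ∅
3: ∅
4: ∅
5: 369
6: ∅

5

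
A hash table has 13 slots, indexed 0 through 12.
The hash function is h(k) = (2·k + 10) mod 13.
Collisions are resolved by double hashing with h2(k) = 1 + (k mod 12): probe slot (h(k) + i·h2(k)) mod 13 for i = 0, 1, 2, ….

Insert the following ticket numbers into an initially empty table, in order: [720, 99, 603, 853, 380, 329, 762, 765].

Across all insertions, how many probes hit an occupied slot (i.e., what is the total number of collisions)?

4

720: h=7 -> slot 7
99: h=0 -> slot 0
603: h=7, h2=4, probe 7,11 -> slot 11
853: h=0, h2=2, probe 0,2 -> slot 2
380: h=3 -> slot 3
329: h=5 -> slot 5
762: h=0, h2=7, probe 0,7,1 -> slot 1
765: h=6 -> slot 6
Table: [99, 762, 853, 380, ∅, 329, 765, 720, ∅, ∅, ∅, 603, ∅]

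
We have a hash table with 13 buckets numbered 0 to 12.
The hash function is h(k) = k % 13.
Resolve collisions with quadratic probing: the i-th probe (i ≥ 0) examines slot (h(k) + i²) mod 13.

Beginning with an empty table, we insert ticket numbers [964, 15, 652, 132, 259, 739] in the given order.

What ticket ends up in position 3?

15

Insert 964: h=2, slot 2 empty -> index 2.
Insert 15: h=2, slot 2 occupied -> index 3.
Insert 652: h=2, slots 2,3 occupied -> index 6.
Insert 132: h=2, slots 2,3,6 occupied -> index 11.
Insert 259: h=12, slot 12 empty -> index 12.
Insert 739: h=11, slots 11,12,2 occupied -> index 7.
Table: [., ., 964, 15, ., ., 652, 739, ., ., ., 132, 259]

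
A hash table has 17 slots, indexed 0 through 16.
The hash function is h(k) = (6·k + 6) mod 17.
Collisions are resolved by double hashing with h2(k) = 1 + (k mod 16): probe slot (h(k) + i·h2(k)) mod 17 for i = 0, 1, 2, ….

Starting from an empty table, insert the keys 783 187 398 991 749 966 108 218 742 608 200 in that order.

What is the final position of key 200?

1

783: h=12 -> slot 12
187: h=6 -> slot 6
398: h=14 -> slot 14
991: h=2 -> slot 2
749: h=12, h2=14, probe 12,9 -> slot 9
966: h=5 -> slot 5
108: h=8 -> slot 8
218: h=5, h2=11, probe 5,16 -> slot 16
742: h=4 -> slot 4
608: h=16, h2=1, probe 16,0 -> slot 0
200: h=16, h2=9, probe 16,8,0,9,1 -> slot 1
Table: [608, 200, 991, ∅, 742, 966, 187, ∅, 108, 749, ∅, ∅, 783, ∅, 398, ∅, 218]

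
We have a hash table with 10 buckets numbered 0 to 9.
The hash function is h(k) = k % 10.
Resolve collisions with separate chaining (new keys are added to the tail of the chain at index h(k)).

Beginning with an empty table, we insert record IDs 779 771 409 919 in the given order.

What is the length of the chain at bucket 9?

3

779 → bucket 9
771 → bucket 1
409 → bucket 9 (collision)
919 → bucket 9 (collision)
Final buckets:
0: _
1: 771
2: _
3: _
4: _
5: _
6: _
7: _
8: _
9: 779 -> 409 -> 919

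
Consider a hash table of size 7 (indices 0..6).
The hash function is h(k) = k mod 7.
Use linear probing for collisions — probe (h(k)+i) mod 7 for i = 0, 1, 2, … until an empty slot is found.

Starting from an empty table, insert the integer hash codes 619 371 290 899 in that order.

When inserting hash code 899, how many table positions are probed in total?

Insert 619: h=3, slot 3 empty => index 3.
Insert 371: h=0, slot 0 empty => index 0.
Insert 290: h=3, slot 3 occupied => index 4.
Insert 899: h=3, slots 3,4 occupied => index 5.
Table: [371, ∅, ∅, 619, 290, 899, ∅]

3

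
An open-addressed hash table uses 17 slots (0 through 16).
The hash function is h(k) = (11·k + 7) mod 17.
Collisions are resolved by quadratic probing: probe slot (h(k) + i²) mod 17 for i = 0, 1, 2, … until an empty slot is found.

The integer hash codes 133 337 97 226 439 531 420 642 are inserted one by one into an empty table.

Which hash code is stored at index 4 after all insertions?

420

Insert 133: h=8, slot 8 empty → index 8.
Insert 337: h=8, slot 8 occupied → index 9.
Insert 97: h=3, slot 3 empty → index 3.
Insert 226: h=11, slot 11 empty → index 11.
Insert 439: h=8, slots 8,9 occupied → index 12.
Insert 531: h=0, slot 0 empty → index 0.
Insert 420: h=3, slot 3 occupied → index 4.
Insert 642: h=14, slot 14 empty → index 14.
Table: [531, -, -, 97, 420, -, -, -, 133, 337, -, 226, 439, -, 642, -, -]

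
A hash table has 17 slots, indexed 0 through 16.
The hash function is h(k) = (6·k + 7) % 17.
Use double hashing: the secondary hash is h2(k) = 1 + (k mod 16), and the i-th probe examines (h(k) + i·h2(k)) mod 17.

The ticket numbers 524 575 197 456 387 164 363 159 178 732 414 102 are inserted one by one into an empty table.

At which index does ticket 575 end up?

5

524: h=6 → slot 6
575: h=6, h2=16, probe 6,5 → slot 5
197: h=16 → slot 16
456: h=6, h2=9, probe 6,15 → slot 15
387: h=0 → slot 0
164: h=5, h2=5, probe 5,10 → slot 10
363: h=9 → slot 9
159: h=9, h2=16, probe 9,8 → slot 8
178: h=4 → slot 4
732: h=13 → slot 13
414: h=9, h2=15, probe 9,7 → slot 7
102: h=7, h2=7, probe 7,14 → slot 14
Table: [387, _, _, _, 178, 575, 524, 414, 159, 363, 164, _, _, 732, 102, 456, 197]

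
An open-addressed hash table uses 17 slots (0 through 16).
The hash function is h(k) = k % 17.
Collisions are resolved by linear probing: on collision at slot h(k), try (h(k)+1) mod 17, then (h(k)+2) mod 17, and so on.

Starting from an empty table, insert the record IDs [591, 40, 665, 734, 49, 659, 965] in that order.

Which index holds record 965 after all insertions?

591 hashes to 13; slot 13 is free → place at 13.
40 hashes to 6; slot 6 is free → place at 6.
665 hashes to 2; slot 2 is free → place at 2.
734 hashes to 3; slot 3 is free → place at 3.
49 hashes to 15; slot 15 is free → place at 15.
659 hashes to 13; 13 taken → place at 14.
965 hashes to 13; 13,14,15 taken → place at 16.
Table: [., ., 665, 734, ., ., 40, ., ., ., ., ., ., 591, 659, 49, 965]

16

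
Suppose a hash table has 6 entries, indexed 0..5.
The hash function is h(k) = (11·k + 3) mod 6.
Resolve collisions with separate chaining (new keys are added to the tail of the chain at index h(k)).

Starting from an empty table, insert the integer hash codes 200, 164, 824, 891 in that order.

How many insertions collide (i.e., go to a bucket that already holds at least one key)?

Insert 200: h=1, bucket 1 empty → new chain.
Insert 164: h=1, bucket 1 nonempty → append to chain.
Insert 824: h=1, bucket 1 nonempty → append to chain.
Insert 891: h=0, bucket 0 empty → new chain.
Final buckets:
0: 891
1: 200 -> 164 -> 824
2: —
3: —
4: —
5: —

2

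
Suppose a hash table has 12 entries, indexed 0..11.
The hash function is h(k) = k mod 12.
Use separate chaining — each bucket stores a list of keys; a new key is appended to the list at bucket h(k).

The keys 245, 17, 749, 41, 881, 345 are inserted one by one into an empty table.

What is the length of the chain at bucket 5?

5

Insert 245: h=5, bucket 5 empty -> new chain.
Insert 17: h=5, bucket 5 nonempty -> append to chain.
Insert 749: h=5, bucket 5 nonempty -> append to chain.
Insert 41: h=5, bucket 5 nonempty -> append to chain.
Insert 881: h=5, bucket 5 nonempty -> append to chain.
Insert 345: h=9, bucket 9 empty -> new chain.
Final buckets:
0: .
1: .
2: .
3: .
4: .
5: 245 -> 17 -> 749 -> 41 -> 881
6: .
7: .
8: .
9: 345
10: .
11: .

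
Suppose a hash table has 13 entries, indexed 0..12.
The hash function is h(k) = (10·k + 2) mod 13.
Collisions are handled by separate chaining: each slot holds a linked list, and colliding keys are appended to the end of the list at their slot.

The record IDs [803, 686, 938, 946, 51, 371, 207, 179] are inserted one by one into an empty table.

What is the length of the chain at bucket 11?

4

Insert 803: h=11, bucket 11 empty → new chain.
Insert 686: h=11, bucket 11 nonempty → append to chain.
Insert 938: h=9, bucket 9 empty → new chain.
Insert 946: h=11, bucket 11 nonempty → append to chain.
Insert 51: h=5, bucket 5 empty → new chain.
Insert 371: h=7, bucket 7 empty → new chain.
Insert 207: h=5, bucket 5 nonempty → append to chain.
Insert 179: h=11, bucket 11 nonempty → append to chain.
Final buckets:
0: _
1: _
2: _
3: _
4: _
5: 51 -> 207
6: _
7: 371
8: _
9: 938
10: _
11: 803 -> 686 -> 946 -> 179
12: _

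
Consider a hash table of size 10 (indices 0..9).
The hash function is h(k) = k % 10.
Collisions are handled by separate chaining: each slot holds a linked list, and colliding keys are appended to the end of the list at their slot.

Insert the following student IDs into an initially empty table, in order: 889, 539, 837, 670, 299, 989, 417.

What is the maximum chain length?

Insert 889: h=9, bucket 9 empty -> new chain.
Insert 539: h=9, bucket 9 nonempty -> append to chain.
Insert 837: h=7, bucket 7 empty -> new chain.
Insert 670: h=0, bucket 0 empty -> new chain.
Insert 299: h=9, bucket 9 nonempty -> append to chain.
Insert 989: h=9, bucket 9 nonempty -> append to chain.
Insert 417: h=7, bucket 7 nonempty -> append to chain.
Final buckets:
0: 670
1: _
2: _
3: _
4: _
5: _
6: _
7: 837 -> 417
8: _
9: 889 -> 539 -> 299 -> 989

4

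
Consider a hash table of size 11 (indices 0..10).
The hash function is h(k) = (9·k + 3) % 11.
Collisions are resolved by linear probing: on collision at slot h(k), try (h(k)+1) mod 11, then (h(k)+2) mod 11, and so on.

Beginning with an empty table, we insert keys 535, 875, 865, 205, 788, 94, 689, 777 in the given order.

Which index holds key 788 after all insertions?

535: h=0 => slot 0
875: h=2 => slot 2
865: h=0, probe 0,1 => slot 1
205: h=0, probe 0,1,2,3 => slot 3
788: h=0, probe 0,1,2,3,4 => slot 4
94: h=2, probe 2,3,4,5 => slot 5
689: h=0, probe 0,1,2,3,4,5,6 => slot 6
777: h=0, probe 0,1,2,3,4,5,6,7 => slot 7
Table: [535, 865, 875, 205, 788, 94, 689, 777, ., ., .]

4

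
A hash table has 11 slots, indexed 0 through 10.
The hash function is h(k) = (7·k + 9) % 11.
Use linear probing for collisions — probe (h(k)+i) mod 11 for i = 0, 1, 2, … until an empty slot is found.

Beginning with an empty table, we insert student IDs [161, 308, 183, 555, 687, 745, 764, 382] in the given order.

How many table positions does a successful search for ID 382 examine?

7

161: h=3 → slot 3
308: h=9 → slot 9
183: h=3, probe 3,4 → slot 4
555: h=0 → slot 0
687: h=0, probe 0,1 → slot 1
745: h=10 → slot 10
764: h=0, probe 0,1,2 → slot 2
382: h=10, probe 10,0,1,2,3,4,5 → slot 5
Table: [555, 687, 764, 161, 183, 382, _, _, _, 308, 745]
Lookup 382: h=10, probe 10,0,1,2,3,4,5 → found at 5.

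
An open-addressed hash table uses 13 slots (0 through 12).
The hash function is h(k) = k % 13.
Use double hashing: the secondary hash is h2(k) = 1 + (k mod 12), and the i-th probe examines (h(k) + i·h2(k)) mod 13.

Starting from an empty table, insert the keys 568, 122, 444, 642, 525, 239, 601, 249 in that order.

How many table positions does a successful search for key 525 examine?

5

Insert 568: h=9, slot 9 empty -> index 9.
Insert 122: h=5, slot 5 empty -> index 5.
Insert 444: h=2, slot 2 empty -> index 2.
Insert 642: h=5, h2=7, slot 5 occupied -> index 12.
Insert 525: h=5, h2=10, slots 5,2,12,9 occupied -> index 6.
Insert 239: h=5, h2=12, slot 5 occupied -> index 4.
Insert 601: h=3, slot 3 empty -> index 3.
Insert 249: h=2, h2=10, slots 2,12,9,6,3 occupied -> index 0.
Table: [249, -, 444, 601, 239, 122, 525, -, -, 568, -, -, 642]
Lookup 525: h=5, h2=10, probe 5,2,12,9,6 → found at 6.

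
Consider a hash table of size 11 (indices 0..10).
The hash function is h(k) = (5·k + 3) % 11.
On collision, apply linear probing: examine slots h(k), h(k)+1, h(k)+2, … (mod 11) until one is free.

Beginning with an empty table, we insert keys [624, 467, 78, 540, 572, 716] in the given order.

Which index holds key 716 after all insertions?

624: h=10 → slot 10
467: h=6 → slot 6
78: h=8 → slot 8
540: h=8, probe 8,9 → slot 9
572: h=3 → slot 3
716: h=8, probe 8,9,10,0 → slot 0
Table: [716, —, —, 572, —, —, 467, —, 78, 540, 624]

0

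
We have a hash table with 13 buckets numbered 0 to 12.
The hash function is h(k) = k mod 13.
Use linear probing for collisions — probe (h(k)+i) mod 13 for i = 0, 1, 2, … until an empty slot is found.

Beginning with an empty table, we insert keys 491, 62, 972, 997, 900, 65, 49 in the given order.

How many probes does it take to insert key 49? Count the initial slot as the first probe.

5

491: h=10 → slot 10
62: h=10, probe 10,11 → slot 11
972: h=10, probe 10,11,12 → slot 12
997: h=9 → slot 9
900: h=3 → slot 3
65: h=0 → slot 0
49: h=10, probe 10,11,12,0,1 → slot 1
Table: [65, 49, ., 900, ., ., ., ., ., 997, 491, 62, 972]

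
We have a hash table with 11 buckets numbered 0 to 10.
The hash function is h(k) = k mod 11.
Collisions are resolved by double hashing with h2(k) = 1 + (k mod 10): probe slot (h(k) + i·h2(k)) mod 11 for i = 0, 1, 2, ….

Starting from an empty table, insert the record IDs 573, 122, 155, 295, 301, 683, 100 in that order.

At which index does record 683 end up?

573 hashes to 1; slot 1 is free → place at 1.
122 hashes to 1, h2=3; 1 taken → place at 4.
155 hashes to 1, h2=6; 1 taken → place at 7.
295 hashes to 9; slot 9 is free → place at 9.
301 hashes to 4, h2=2; 4 taken → place at 6.
683 hashes to 1, h2=4; 1 taken → place at 5.
100 hashes to 1, h2=1; 1 taken → place at 2.
Table: [-, 573, 100, -, 122, 683, 301, 155, -, 295, -]

5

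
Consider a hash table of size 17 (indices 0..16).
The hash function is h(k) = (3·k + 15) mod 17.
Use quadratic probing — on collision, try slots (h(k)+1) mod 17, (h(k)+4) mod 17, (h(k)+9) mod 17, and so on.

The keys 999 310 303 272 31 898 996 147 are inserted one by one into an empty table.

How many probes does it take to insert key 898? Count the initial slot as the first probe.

5

999 hashes to 3; slot 3 is free → place at 3.
310 hashes to 10; slot 10 is free → place at 10.
303 hashes to 6; slot 6 is free → place at 6.
272 hashes to 15; slot 15 is free → place at 15.
31 hashes to 6; 6 taken → place at 7.
898 hashes to 6; 6,7,10,15 taken → place at 5.
996 hashes to 11; slot 11 is free → place at 11.
147 hashes to 14; slot 14 is free → place at 14.
Table: [∅, ∅, ∅, 999, ∅, 898, 303, 31, ∅, ∅, 310, 996, ∅, ∅, 147, 272, ∅]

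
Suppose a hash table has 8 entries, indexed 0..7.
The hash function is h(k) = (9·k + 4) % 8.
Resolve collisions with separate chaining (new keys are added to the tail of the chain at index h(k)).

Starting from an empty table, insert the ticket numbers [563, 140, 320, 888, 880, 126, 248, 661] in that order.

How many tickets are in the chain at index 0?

1

Insert 563: h=7, bucket 7 empty -> new chain.
Insert 140: h=0, bucket 0 empty -> new chain.
Insert 320: h=4, bucket 4 empty -> new chain.
Insert 888: h=4, bucket 4 nonempty -> append to chain.
Insert 880: h=4, bucket 4 nonempty -> append to chain.
Insert 126: h=2, bucket 2 empty -> new chain.
Insert 248: h=4, bucket 4 nonempty -> append to chain.
Insert 661: h=1, bucket 1 empty -> new chain.
Final buckets:
0: 140
1: 661
2: 126
3: .
4: 320 -> 888 -> 880 -> 248
5: .
6: .
7: 563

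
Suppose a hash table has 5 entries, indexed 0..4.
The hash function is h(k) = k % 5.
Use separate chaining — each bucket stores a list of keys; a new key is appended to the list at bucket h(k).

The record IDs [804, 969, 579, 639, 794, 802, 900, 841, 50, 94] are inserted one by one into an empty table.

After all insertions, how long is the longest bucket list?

Insert 804: h=4, bucket 4 empty -> new chain.
Insert 969: h=4, bucket 4 nonempty -> append to chain.
Insert 579: h=4, bucket 4 nonempty -> append to chain.
Insert 639: h=4, bucket 4 nonempty -> append to chain.
Insert 794: h=4, bucket 4 nonempty -> append to chain.
Insert 802: h=2, bucket 2 empty -> new chain.
Insert 900: h=0, bucket 0 empty -> new chain.
Insert 841: h=1, bucket 1 empty -> new chain.
Insert 50: h=0, bucket 0 nonempty -> append to chain.
Insert 94: h=4, bucket 4 nonempty -> append to chain.
Final buckets:
0: 900 -> 50
1: 841
2: 802
3: -
4: 804 -> 969 -> 579 -> 639 -> 794 -> 94

6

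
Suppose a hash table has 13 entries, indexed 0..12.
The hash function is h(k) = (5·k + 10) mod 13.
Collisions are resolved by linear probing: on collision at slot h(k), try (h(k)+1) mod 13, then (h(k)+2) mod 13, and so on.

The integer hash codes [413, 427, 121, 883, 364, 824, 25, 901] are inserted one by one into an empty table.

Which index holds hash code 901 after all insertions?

7

Insert 413: h=8, slot 8 empty => index 8.
Insert 427: h=0, slot 0 empty => index 0.
Insert 121: h=4, slot 4 empty => index 4.
Insert 883: h=5, slot 5 empty => index 5.
Insert 364: h=10, slot 10 empty => index 10.
Insert 824: h=9, slot 9 empty => index 9.
Insert 25: h=5, slot 5 occupied => index 6.
Insert 901: h=4, slots 4,5,6 occupied => index 7.
Table: [427, ∅, ∅, ∅, 121, 883, 25, 901, 413, 824, 364, ∅, ∅]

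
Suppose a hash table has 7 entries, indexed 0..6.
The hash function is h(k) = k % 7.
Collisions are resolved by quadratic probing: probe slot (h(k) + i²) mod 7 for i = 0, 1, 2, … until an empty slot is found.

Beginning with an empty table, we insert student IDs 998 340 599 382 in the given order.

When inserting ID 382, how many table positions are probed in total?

4

Insert 998: h=4, slot 4 empty -> index 4.
Insert 340: h=4, slot 4 occupied -> index 5.
Insert 599: h=4, slots 4,5 occupied -> index 1.
Insert 382: h=4, slots 4,5,1 occupied -> index 6.
Table: [-, 599, -, -, 998, 340, 382]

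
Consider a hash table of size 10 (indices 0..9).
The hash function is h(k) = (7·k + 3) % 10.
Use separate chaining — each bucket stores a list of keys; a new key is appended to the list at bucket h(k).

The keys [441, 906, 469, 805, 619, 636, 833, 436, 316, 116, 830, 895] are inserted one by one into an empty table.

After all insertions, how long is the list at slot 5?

5

441 → bucket 0
906 → bucket 5
469 → bucket 6
805 → bucket 8
619 → bucket 6 (collision)
636 → bucket 5 (collision)
833 → bucket 4
436 → bucket 5 (collision)
316 → bucket 5 (collision)
116 → bucket 5 (collision)
830 → bucket 3
895 → bucket 8 (collision)
Final buckets:
0: 441
1: -
2: -
3: 830
4: 833
5: 906 -> 636 -> 436 -> 316 -> 116
6: 469 -> 619
7: -
8: 805 -> 895
9: -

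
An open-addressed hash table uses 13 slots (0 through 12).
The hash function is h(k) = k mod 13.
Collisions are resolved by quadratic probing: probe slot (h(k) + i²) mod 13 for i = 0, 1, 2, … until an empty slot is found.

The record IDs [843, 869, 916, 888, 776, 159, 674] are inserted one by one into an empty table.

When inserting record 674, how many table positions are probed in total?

843 hashes to 11; slot 11 is free -> place at 11.
869 hashes to 11; 11 taken -> place at 12.
916 hashes to 6; slot 6 is free -> place at 6.
888 hashes to 4; slot 4 is free -> place at 4.
776 hashes to 9; slot 9 is free -> place at 9.
159 hashes to 3; slot 3 is free -> place at 3.
674 hashes to 11; 11,12 taken -> place at 2.
Table: [∅, ∅, 674, 159, 888, ∅, 916, ∅, ∅, 776, ∅, 843, 869]

3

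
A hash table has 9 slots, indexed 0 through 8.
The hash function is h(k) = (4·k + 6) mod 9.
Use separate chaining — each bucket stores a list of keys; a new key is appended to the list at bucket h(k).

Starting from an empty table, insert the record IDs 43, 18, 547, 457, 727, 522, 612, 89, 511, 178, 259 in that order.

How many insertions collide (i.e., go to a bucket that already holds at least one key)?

8

43 -> bucket 7
18 -> bucket 6
547 -> bucket 7 (collision)
457 -> bucket 7 (collision)
727 -> bucket 7 (collision)
522 -> bucket 6 (collision)
612 -> bucket 6 (collision)
89 -> bucket 2
511 -> bucket 7 (collision)
178 -> bucket 7 (collision)
259 -> bucket 7 (collision)
Final buckets:
0: ∅
1: ∅
2: 89
3: ∅
4: ∅
5: ∅
6: 18 -> 522 -> 612
7: 43 -> 547 -> 457 -> 727 -> 511 -> 178 -> 259
8: ∅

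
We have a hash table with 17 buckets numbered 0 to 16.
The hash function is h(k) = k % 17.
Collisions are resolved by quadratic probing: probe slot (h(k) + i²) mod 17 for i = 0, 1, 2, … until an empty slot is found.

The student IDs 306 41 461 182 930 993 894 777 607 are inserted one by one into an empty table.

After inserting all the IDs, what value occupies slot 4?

306 hashes to 0; slot 0 is free => place at 0.
41 hashes to 7; slot 7 is free => place at 7.
461 hashes to 2; slot 2 is free => place at 2.
182 hashes to 12; slot 12 is free => place at 12.
930 hashes to 12; 12 taken => place at 13.
993 hashes to 7; 7 taken => place at 8.
894 hashes to 10; slot 10 is free => place at 10.
777 hashes to 12; 12,13 taken => place at 16.
607 hashes to 12; 12,13,16 taken => place at 4.
Table: [306, _, 461, _, 607, _, _, 41, 993, _, 894, _, 182, 930, _, _, 777]

607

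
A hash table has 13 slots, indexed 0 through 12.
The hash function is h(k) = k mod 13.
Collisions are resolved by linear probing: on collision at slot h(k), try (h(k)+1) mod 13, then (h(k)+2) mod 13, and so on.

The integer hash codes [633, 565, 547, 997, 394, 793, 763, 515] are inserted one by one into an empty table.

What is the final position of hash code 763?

633 hashes to 9; slot 9 is free => place at 9.
565 hashes to 6; slot 6 is free => place at 6.
547 hashes to 1; slot 1 is free => place at 1.
997 hashes to 9; 9 taken => place at 10.
394 hashes to 4; slot 4 is free => place at 4.
793 hashes to 0; slot 0 is free => place at 0.
763 hashes to 9; 9,10 taken => place at 11.
515 hashes to 8; slot 8 is free => place at 8.
Table: [793, 547, _, _, 394, _, 565, _, 515, 633, 997, 763, _]

11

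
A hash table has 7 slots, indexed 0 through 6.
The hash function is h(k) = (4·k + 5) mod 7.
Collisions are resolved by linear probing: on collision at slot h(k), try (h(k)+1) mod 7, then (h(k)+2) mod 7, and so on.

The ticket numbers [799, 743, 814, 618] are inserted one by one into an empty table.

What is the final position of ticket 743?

799: h=2 -> slot 2
743: h=2, probe 2,3 -> slot 3
814: h=6 -> slot 6
618: h=6, probe 6,0 -> slot 0
Table: [618, —, 799, 743, —, —, 814]

3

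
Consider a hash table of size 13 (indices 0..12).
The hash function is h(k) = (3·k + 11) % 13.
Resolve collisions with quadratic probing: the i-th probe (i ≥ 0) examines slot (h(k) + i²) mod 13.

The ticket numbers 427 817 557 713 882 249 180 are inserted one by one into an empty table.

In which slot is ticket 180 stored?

2

Insert 427: h=5, slot 5 empty => index 5.
Insert 817: h=5, slot 5 occupied => index 6.
Insert 557: h=5, slots 5,6 occupied => index 9.
Insert 713: h=5, slots 5,6,9 occupied => index 1.
Insert 882: h=5, slots 5,6,9,1 occupied => index 8.
Insert 249: h=4, slot 4 empty => index 4.
Insert 180: h=5, slots 5,6,9,1,8,4 occupied => index 2.
Table: [—, 713, 180, —, 249, 427, 817, —, 882, 557, —, —, —]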